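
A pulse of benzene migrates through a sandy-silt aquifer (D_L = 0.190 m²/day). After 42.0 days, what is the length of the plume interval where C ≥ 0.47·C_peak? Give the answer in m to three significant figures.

The plume is Gaussian with σ = √(2Dt) = √(2 × 0.190 × 42.0) = 3.995 m.
C/C_peak = exp(−Δx²/(2σ²)) = 0.47 ⇒ Δx = σ·√(−2 ln 0.47) = 3.995 × 1.229 = 4.910 m.
Width = 2Δx = 9.82 m.

9.82 m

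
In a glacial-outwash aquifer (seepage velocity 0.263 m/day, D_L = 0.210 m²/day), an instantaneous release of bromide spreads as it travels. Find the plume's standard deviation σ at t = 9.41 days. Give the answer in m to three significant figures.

1.99 m

Dispersive spreading gives a Gaussian with σ² = 2Dt; advection only shifts the center.
σ = √(2 × 0.210 × 9.41) = 1.99 m.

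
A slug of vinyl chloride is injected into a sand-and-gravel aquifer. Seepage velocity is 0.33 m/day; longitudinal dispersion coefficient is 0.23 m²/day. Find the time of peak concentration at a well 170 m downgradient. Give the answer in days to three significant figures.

513 days

For the 1D instantaneous-source solution, setting ∂C/∂t = 0 at fixed x gives v²t² + 2Dt − x² = 0, so t = (√(D² + v²x²) − D)/v².
√(D² + v²x²) = √(0.23² + 0.33² × 170²) = 56.10; v² = 0.1089.
t = (56.10 − 0.23)/0.1089 = 513 days (vs. the pure-advection estimate x/v = 515 d).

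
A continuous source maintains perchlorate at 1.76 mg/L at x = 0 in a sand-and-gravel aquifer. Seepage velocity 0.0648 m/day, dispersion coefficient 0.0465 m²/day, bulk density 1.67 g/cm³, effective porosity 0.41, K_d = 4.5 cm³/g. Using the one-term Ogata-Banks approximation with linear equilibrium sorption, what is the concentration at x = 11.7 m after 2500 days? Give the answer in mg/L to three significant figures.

0.298 mg/L

Retardation factor R = 1 + ρ_b·K_d/n = 1 + 1.67 × 4.5/0.41 = 19.33.
Sorption retards both mechanisms: v_R = v/R = 0.003352 m/day, D_R = D/R = 0.002406 m²/day.
v_R·t = 0.003352 × 2500 = 8.38 m; 2√(D_R t) = 4.905 m; argument = (11.7 − 8.38)/4.905 = 0.6769.
C = C₀ × ½·erfc(0.6769) = 1.76 × 0.1692 = 0.298 mg/L.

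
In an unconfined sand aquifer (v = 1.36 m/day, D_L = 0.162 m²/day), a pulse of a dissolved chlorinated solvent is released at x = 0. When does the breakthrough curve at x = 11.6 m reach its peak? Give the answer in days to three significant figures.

8.44 days

For the 1D instantaneous-source solution, setting ∂C/∂t = 0 at fixed x gives v²t² + 2Dt − x² = 0, so t = (√(D² + v²x²) − D)/v².
√(D² + v²x²) = √(0.162² + 1.36² × 11.6²) = 15.78; v² = 1.8496.
t = (15.78 − 0.162)/1.8496 = 8.44 days (vs. the pure-advection estimate x/v = 8.53 d).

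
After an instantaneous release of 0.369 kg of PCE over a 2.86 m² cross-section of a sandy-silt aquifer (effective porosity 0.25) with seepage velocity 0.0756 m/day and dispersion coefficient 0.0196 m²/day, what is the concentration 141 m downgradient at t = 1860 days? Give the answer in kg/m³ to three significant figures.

For an instantaneous plane source, C(x,t) = M/(n_e·A·√(4πDt)) · exp(−(x−vt)²/(4Dt)), with n_e·A the pore (flow) area.
Plume center vt = 0.0756 × 1860 = 140.616 m, so the well at 141 m is 0.384 m downgradient of the peak.
√(4πDt) = 21.40 m, giving peak height M/(n_e·A·√(4πDt)) = 0.369/(0.25 × 2.86 × 21.40) = 0.02412 kg/m³.
(x−vt)²/(4Dt) = (0.384)²/(4 × 0.0196 × 1860) = 0.001011; exp(−0.001011) = 0.9990.
C = 0.02412 × 0.9990 = 0.0241 kg/m³.

0.0241 kg/m³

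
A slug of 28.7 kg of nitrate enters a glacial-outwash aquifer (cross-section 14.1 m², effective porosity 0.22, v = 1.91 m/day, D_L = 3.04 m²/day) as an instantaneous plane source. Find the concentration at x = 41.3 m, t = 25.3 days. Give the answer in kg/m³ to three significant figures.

0.254 kg/m³

For an instantaneous plane source, C(x,t) = M/(n_e·A·√(4πDt)) · exp(−(x−vt)²/(4Dt)), with n_e·A the pore (flow) area.
Plume center vt = 1.91 × 25.3 = 48.323 m, so the well at 41.3 m is 7.023 m upgradient of the peak.
√(4πDt) = 31.09 m, giving peak height M/(n_e·A·√(4πDt)) = 28.7/(0.22 × 14.1 × 31.09) = 0.2976 kg/m³.
(x−vt)²/(4Dt) = (-7.023)²/(4 × 3.04 × 25.3) = 0.1603; exp(−0.1603) = 0.8519.
C = 0.2976 × 0.8519 = 0.254 kg/m³.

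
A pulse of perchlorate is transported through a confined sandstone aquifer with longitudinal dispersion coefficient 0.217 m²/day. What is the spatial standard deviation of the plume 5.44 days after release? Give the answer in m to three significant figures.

Dispersive spreading gives a Gaussian with σ² = 2Dt; advection only shifts the center.
σ = √(2 × 0.217 × 5.44) = 1.54 m.

1.54 m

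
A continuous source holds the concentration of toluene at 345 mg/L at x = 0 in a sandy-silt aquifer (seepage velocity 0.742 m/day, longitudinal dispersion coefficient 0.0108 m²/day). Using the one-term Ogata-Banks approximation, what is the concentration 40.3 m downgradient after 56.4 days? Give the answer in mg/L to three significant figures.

For a continuous step input, C/C₀ ≈ ½·erfc((x−vt)/(2√(Dt))).
vt = 0.742 × 56.4 = 41.8488 m and 2√(Dt) = 2√(0.0108 × 56.4) = 1.561 m.
Argument (x−vt)/(2√(Dt)) = (40.3 − 41.8488)/1.561 = -0.9922; ½·erfc(-0.9922) = 0.9197.
C = 345 × 0.9197 = 317 mg/L.

317 mg/L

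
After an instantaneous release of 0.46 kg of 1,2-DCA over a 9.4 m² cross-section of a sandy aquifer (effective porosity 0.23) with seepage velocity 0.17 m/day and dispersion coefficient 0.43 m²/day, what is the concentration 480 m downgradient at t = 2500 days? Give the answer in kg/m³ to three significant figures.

For an instantaneous plane source, C(x,t) = M/(n_e·A·√(4πDt)) · exp(−(x−vt)²/(4Dt)), with n_e·A the pore (flow) area.
Plume center vt = 0.17 × 2500 = 425 m, so the well at 480 m is 55 m downgradient of the peak.
√(4πDt) = 116.2 m, giving peak height M/(n_e·A·√(4πDt)) = 0.46/(0.23 × 9.4 × 116.2) = 0.001831 kg/m³.
(x−vt)²/(4Dt) = (55)²/(4 × 0.43 × 2500) = 0.7035; exp(−0.7035) = 0.4949.
C = 0.001831 × 0.4949 = 0.000906 kg/m³.

0.000906 kg/m³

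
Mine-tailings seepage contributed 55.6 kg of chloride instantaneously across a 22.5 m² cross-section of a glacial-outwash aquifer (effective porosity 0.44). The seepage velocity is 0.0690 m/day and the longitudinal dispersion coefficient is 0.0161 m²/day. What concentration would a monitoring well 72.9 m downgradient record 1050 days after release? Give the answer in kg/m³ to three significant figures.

0.384 kg/m³

For an instantaneous plane source, C(x,t) = M/(n_e·A·√(4πDt)) · exp(−(x−vt)²/(4Dt)), with n_e·A the pore (flow) area.
Plume center vt = 0.0690 × 1050 = 72.45 m, so the well at 72.9 m is 0.45 m downgradient of the peak.
√(4πDt) = 14.58 m, giving peak height M/(n_e·A·√(4πDt)) = 55.6/(0.44 × 22.5 × 14.58) = 0.3852 kg/m³.
(x−vt)²/(4Dt) = (0.45)²/(4 × 0.0161 × 1050) = 0.002995; exp(−0.002995) = 0.9970.
C = 0.3852 × 0.9970 = 0.384 kg/m³.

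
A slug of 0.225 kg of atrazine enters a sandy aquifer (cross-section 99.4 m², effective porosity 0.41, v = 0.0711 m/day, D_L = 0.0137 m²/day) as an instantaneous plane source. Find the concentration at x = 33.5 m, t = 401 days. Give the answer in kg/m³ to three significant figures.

0.000214 kg/m³

For an instantaneous plane source, C(x,t) = M/(n_e·A·√(4πDt)) · exp(−(x−vt)²/(4Dt)), with n_e·A the pore (flow) area.
Plume center vt = 0.0711 × 401 = 28.5111 m, so the well at 33.5 m is 4.9889 m downgradient of the peak.
√(4πDt) = 8.309 m, giving peak height M/(n_e·A·√(4πDt)) = 0.225/(0.41 × 99.4 × 8.309) = 0.0006645 kg/m³.
(x−vt)²/(4Dt) = (4.9889)²/(4 × 0.0137 × 401) = 1.133; exp(−1.133) = 0.3221.
C = 0.0006645 × 0.3221 = 0.000214 kg/m³.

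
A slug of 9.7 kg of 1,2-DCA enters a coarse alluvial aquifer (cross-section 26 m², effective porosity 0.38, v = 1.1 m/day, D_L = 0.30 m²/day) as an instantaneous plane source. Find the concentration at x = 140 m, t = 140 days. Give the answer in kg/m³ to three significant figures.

For an instantaneous plane source, C(x,t) = M/(n_e·A·√(4πDt)) · exp(−(x−vt)²/(4Dt)), with n_e·A the pore (flow) area.
Plume center vt = 1.1 × 140 = 154 m, so the well at 140 m is 14 m upgradient of the peak.
√(4πDt) = 22.97 m, giving peak height M/(n_e·A·√(4πDt)) = 9.7/(0.38 × 26 × 22.97) = 0.04274 kg/m³.
(x−vt)²/(4Dt) = (-14)²/(4 × 0.30 × 140) = 1.167; exp(−1.167) = 0.3113.
C = 0.04274 × 0.3113 = 0.0133 kg/m³.

0.0133 kg/m³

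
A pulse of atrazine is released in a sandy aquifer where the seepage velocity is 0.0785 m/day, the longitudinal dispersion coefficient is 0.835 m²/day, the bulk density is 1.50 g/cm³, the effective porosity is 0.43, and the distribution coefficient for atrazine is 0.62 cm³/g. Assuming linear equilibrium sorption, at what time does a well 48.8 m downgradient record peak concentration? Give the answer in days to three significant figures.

Retardation factor R = 1 + ρ_b·K_d/n = 1 + 1.50 × 0.62/0.43 = 3.163.
Sorption retards both mechanisms: v_R = v/R = 0.02482 m/day, D_R = D/R = 0.2640 m²/day.
Peak time from v_R²t² + 2D_R t − x² = 0: t = (√(D_R² + v_R²x²) − D_R)/v_R².
√(D_R² + v_R²x²) = √(0.2640² + 0.02482² × 48.8²) = 1.240; v_R² = 0.0006160.
t = (1.240 − 0.2640)/0.0006160 = 1580 days.

1580 days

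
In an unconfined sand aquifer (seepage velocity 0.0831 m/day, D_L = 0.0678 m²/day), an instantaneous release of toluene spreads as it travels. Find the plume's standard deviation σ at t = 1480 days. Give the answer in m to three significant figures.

14.2 m

Dispersive spreading gives a Gaussian with σ² = 2Dt; advection only shifts the center.
σ = √(2 × 0.0678 × 1480) = 14.2 m.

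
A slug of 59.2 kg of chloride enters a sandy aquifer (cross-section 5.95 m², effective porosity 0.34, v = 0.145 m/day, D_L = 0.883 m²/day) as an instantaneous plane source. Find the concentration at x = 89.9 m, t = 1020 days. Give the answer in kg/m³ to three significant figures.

For an instantaneous plane source, C(x,t) = M/(n_e·A·√(4πDt)) · exp(−(x−vt)²/(4Dt)), with n_e·A the pore (flow) area.
Plume center vt = 0.145 × 1020 = 147.9 m, so the well at 89.9 m is 58 m upgradient of the peak.
√(4πDt) = 106.4 m, giving peak height M/(n_e·A·√(4πDt)) = 59.2/(0.34 × 5.95 × 106.4) = 0.2750 kg/m³.
(x−vt)²/(4Dt) = (-58)²/(4 × 0.883 × 1020) = 0.9338; exp(−0.9338) = 0.3931.
C = 0.2750 × 0.3931 = 0.108 kg/m³.

0.108 kg/m³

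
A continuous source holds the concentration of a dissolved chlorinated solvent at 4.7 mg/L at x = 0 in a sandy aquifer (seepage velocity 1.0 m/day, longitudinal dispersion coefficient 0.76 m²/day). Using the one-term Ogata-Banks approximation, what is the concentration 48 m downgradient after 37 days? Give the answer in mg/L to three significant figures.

For a continuous step input, C/C₀ ≈ ½·erfc((x−vt)/(2√(Dt))).
vt = 1.0 × 37 = 37 m and 2√(Dt) = 2√(0.76 × 37) = 10.61 m.
Argument (x−vt)/(2√(Dt)) = (48 − 37)/10.61 = 1.037; ½·erfc(1.037) = 0.07125.
C = 4.7 × 0.07125 = 0.335 mg/L.

0.335 mg/L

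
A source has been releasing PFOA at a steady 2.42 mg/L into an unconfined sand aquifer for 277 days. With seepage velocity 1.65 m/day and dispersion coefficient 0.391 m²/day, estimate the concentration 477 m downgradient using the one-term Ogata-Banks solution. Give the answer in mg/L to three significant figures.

For a continuous step input, C/C₀ ≈ ½·erfc((x−vt)/(2√(Dt))).
vt = 1.65 × 277 = 457.05 m and 2√(Dt) = 2√(0.391 × 277) = 20.81 m.
Argument (x−vt)/(2√(Dt)) = (477 − 457.05)/20.81 = 0.9587; ½·erfc(0.9587) = 0.08758.
C = 2.42 × 0.08758 = 0.212 mg/L.

0.212 mg/L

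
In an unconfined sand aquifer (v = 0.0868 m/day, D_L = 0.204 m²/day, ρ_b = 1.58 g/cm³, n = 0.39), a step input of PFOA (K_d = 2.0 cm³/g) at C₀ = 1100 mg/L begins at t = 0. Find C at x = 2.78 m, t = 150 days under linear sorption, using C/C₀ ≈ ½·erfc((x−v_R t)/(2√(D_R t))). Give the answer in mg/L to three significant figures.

331 mg/L

Retardation factor R = 1 + ρ_b·K_d/n = 1 + 1.58 × 2.0/0.39 = 9.103.
Sorption retards both mechanisms: v_R = v/R = 0.009535 m/day, D_R = D/R = 0.02241 m²/day.
v_R·t = 0.009535 × 150 = 1.43025 m; 2√(D_R t) = 3.667 m; argument = (2.78 − 1.43025)/3.667 = 0.3681.
C = C₀ × ½·erfc(0.3681) = 1100 × 0.3013 = 331 mg/L.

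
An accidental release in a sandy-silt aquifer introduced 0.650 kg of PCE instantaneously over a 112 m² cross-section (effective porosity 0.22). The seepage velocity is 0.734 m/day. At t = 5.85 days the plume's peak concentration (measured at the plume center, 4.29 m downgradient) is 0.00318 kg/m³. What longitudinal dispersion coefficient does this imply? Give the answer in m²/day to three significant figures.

0.936 m²/day

At the plume center C_max = M/(n_e·A·√(4πDt)), so D = M²/(4πt·(n_e·A·C_max)²).
n_e·A·C_max = 0.22 × 112 × 0.00318 = 0.07836 kg/m.
D = 0.650²/(4π × 5.85 × 0.07836²) = 0.936 m²/day.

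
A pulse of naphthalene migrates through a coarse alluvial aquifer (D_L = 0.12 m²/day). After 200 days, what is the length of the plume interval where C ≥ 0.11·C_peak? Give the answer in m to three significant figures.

The plume is Gaussian with σ = √(2Dt) = √(2 × 0.12 × 200) = 6.928 m.
C/C_peak = exp(−Δx²/(2σ²)) = 0.11 ⇒ Δx = σ·√(−2 ln 0.11) = 6.928 × 2.101 = 14.56 m.
Width = 2Δx = 29.1 m.

29.1 m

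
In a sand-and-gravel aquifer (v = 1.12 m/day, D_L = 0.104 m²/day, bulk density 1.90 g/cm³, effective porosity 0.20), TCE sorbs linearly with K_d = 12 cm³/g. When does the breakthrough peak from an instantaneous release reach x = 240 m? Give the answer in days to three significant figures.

24600 days

Retardation factor R = 1 + ρ_b·K_d/n = 1 + 1.90 × 12/0.20 = 115.0.
Sorption retards both mechanisms: v_R = v/R = 0.009739 m/day, D_R = D/R = 0.0009043 m²/day.
Peak time from v_R²t² + 2D_R t − x² = 0: t = (√(D_R² + v_R²x²) − D_R)/v_R².
√(D_R² + v_R²x²) = √(0.0009043² + 0.009739² × 240²) = 2.337; v_R² = 9.485e-05.
t = (2.337 − 0.0009043)/9.485e-05 = 24600 days.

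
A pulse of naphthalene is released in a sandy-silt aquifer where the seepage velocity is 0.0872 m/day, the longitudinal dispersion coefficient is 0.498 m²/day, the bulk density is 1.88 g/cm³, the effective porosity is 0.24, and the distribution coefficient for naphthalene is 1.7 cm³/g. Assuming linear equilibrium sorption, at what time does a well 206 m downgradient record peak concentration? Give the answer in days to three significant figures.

Retardation factor R = 1 + ρ_b·K_d/n = 1 + 1.88 × 1.7/0.24 = 14.32.
Sorption retards both mechanisms: v_R = v/R = 0.006089 m/day, D_R = D/R = 0.03478 m²/day.
Peak time from v_R²t² + 2D_R t − x² = 0: t = (√(D_R² + v_R²x²) − D_R)/v_R².
√(D_R² + v_R²x²) = √(0.03478² + 0.006089² × 206²) = 1.255; v_R² = 3.708e-05.
t = (1.255 − 0.03478)/3.708e-05 = 32900 days.

32900 days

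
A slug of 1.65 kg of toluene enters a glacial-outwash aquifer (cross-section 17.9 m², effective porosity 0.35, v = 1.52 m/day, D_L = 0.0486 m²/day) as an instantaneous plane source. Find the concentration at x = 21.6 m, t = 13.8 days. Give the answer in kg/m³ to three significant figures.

0.0785 kg/m³

For an instantaneous plane source, C(x,t) = M/(n_e·A·√(4πDt)) · exp(−(x−vt)²/(4Dt)), with n_e·A the pore (flow) area.
Plume center vt = 1.52 × 13.8 = 20.976 m, so the well at 21.6 m is 0.624 m downgradient of the peak.
√(4πDt) = 2.903 m, giving peak height M/(n_e·A·√(4πDt)) = 1.65/(0.35 × 17.9 × 2.903) = 0.09072 kg/m³.
(x−vt)²/(4Dt) = (0.624)²/(4 × 0.0486 × 13.8) = 0.1451; exp(−0.1451) = 0.8649.
C = 0.09072 × 0.8649 = 0.0785 kg/m³.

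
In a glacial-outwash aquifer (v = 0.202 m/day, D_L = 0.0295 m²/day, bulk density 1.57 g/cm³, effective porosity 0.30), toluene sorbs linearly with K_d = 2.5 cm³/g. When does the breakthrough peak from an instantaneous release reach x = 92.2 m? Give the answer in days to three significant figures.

6420 days

Retardation factor R = 1 + ρ_b·K_d/n = 1 + 1.57 × 2.5/0.30 = 14.08.
Sorption retards both mechanisms: v_R = v/R = 0.01435 m/day, D_R = D/R = 0.002095 m²/day.
Peak time from v_R²t² + 2D_R t − x² = 0: t = (√(D_R² + v_R²x²) − D_R)/v_R².
√(D_R² + v_R²x²) = √(0.002095² + 0.01435² × 92.2²) = 1.323; v_R² = 0.0002059.
t = (1.323 − 0.002095)/0.0002059 = 6420 days.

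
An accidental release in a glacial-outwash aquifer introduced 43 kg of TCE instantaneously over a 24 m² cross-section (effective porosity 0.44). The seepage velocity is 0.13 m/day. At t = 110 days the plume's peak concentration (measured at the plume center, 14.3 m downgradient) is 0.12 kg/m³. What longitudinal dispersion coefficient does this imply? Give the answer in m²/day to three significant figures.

0.833 m²/day

At the plume center C_max = M/(n_e·A·√(4πDt)), so D = M²/(4πt·(n_e·A·C_max)²).
n_e·A·C_max = 0.44 × 24 × 0.12 = 1.267 kg/m.
D = 43²/(4π × 110 × 1.267²) = 0.833 m²/day.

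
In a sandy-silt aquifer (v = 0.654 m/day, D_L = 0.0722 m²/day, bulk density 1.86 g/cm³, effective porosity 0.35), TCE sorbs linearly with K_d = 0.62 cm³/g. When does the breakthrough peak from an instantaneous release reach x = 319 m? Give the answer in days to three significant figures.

Retardation factor R = 1 + ρ_b·K_d/n = 1 + 1.86 × 0.62/0.35 = 4.295.
Sorption retards both mechanisms: v_R = v/R = 0.1523 m/day, D_R = D/R = 0.01681 m²/day.
Peak time from v_R²t² + 2D_R t − x² = 0: t = (√(D_R² + v_R²x²) − D_R)/v_R².
√(D_R² + v_R²x²) = √(0.01681² + 0.1523² × 319²) = 48.58; v_R² = 0.02320.
t = (48.58 − 0.01681)/0.02320 = 2090 days.

2090 days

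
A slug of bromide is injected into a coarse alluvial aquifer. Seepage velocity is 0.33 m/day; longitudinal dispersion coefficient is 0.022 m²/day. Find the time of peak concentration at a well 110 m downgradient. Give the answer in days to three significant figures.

333 days

For the 1D instantaneous-source solution, setting ∂C/∂t = 0 at fixed x gives v²t² + 2Dt − x² = 0, so t = (√(D² + v²x²) − D)/v².
√(D² + v²x²) = √(0.022² + 0.33² × 110²) = 36.30; v² = 0.1089.
t = (36.30 − 0.022)/0.1089 = 333 days (vs. the pure-advection estimate x/v = 333 d).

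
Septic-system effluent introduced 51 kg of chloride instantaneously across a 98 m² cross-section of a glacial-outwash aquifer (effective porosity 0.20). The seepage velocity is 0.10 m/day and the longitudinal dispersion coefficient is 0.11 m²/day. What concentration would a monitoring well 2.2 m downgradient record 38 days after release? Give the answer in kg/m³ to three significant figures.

For an instantaneous plane source, C(x,t) = M/(n_e·A·√(4πDt)) · exp(−(x−vt)²/(4Dt)), with n_e·A the pore (flow) area.
Plume center vt = 0.10 × 38 = 3.8 m, so the well at 2.2 m is 1.6 m upgradient of the peak.
√(4πDt) = 7.248 m, giving peak height M/(n_e·A·√(4πDt)) = 51/(0.20 × 98 × 7.248) = 0.3590 kg/m³.
(x−vt)²/(4Dt) = (-1.6)²/(4 × 0.11 × 38) = 0.1531; exp(−0.1531) = 0.8580.
C = 0.3590 × 0.8580 = 0.308 kg/m³.

0.308 kg/m³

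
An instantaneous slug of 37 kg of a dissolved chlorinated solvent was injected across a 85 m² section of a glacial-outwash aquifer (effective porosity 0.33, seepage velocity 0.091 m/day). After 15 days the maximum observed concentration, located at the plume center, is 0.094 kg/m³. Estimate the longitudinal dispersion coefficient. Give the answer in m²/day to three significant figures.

1.04 m²/day

At the plume center C_max = M/(n_e·A·√(4πDt)), so D = M²/(4πt·(n_e·A·C_max)²).
n_e·A·C_max = 0.33 × 85 × 0.094 = 2.637 kg/m.
D = 37²/(4π × 15 × 2.637²) = 1.04 m²/day.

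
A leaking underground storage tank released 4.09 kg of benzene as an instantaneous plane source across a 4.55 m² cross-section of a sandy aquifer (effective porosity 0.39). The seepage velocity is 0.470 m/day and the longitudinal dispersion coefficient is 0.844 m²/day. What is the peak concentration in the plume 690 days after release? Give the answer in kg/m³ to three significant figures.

The peak of an instantaneous 1D plume sits at x = vt; there the Gaussian factor is 1 and C_max = M/(n_e·A·√(4πDt)), where n_e·A is the pore area the mass is dissolved in.
√(4πDt) = √(4π × 0.844 × 690) = 85.55 m, so C_max = 4.09/(0.39 × 4.55 × 85.55) = 0.0269 kg/m³.

0.0269 kg/m³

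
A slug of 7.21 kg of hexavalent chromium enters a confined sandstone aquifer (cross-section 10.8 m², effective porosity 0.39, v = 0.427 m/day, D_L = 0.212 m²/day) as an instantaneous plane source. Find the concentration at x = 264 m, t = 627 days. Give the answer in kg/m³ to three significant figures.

0.0408 kg/m³

For an instantaneous plane source, C(x,t) = M/(n_e·A·√(4πDt)) · exp(−(x−vt)²/(4Dt)), with n_e·A the pore (flow) area.
Plume center vt = 0.427 × 627 = 267.729 m, so the well at 264 m is 3.729 m upgradient of the peak.
√(4πDt) = 40.87 m, giving peak height M/(n_e·A·√(4πDt)) = 7.21/(0.39 × 10.8 × 40.87) = 0.04188 kg/m³.
(x−vt)²/(4Dt) = (-3.729)²/(4 × 0.212 × 627) = 0.02615; exp(−0.02615) = 0.9742.
C = 0.04188 × 0.9742 = 0.0408 kg/m³.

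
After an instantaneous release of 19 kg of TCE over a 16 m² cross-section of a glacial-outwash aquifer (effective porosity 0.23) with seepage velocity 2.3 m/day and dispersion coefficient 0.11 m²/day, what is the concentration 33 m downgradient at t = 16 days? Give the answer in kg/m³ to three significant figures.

0.141 kg/m³

For an instantaneous plane source, C(x,t) = M/(n_e·A·√(4πDt)) · exp(−(x−vt)²/(4Dt)), with n_e·A the pore (flow) area.
Plume center vt = 2.3 × 16 = 36.8 m, so the well at 33 m is 3.8 m upgradient of the peak.
√(4πDt) = 4.703 m, giving peak height M/(n_e·A·√(4πDt)) = 19/(0.23 × 16 × 4.703) = 1.098 kg/m³.
(x−vt)²/(4Dt) = (-3.8)²/(4 × 0.11 × 16) = 2.051; exp(−2.051) = 0.1286.
C = 1.098 × 0.1286 = 0.141 kg/m³.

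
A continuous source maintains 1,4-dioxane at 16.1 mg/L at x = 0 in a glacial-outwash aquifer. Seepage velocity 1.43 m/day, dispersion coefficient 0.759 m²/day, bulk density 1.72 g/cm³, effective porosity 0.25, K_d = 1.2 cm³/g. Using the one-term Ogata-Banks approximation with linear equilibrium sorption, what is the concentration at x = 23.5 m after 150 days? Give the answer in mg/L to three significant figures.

7.63 mg/L

Retardation factor R = 1 + ρ_b·K_d/n = 1 + 1.72 × 1.2/0.25 = 9.256.
Sorption retards both mechanisms: v_R = v/R = 0.1545 m/day, D_R = D/R = 0.08200 m²/day.
v_R·t = 0.1545 × 150 = 23.175 m; 2√(D_R t) = 7.014 m; argument = (23.5 − 23.175)/7.014 = 0.04634.
C = C₀ × ½·erfc(0.04634) = 16.1 × 0.4739 = 7.63 mg/L.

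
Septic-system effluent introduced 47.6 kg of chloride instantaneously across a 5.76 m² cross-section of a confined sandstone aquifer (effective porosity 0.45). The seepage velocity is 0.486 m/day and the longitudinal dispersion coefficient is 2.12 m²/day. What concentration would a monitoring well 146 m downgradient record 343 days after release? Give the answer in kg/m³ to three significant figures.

0.166 kg/m³

For an instantaneous plane source, C(x,t) = M/(n_e·A·√(4πDt)) · exp(−(x−vt)²/(4Dt)), with n_e·A the pore (flow) area.
Plume center vt = 0.486 × 343 = 166.698 m, so the well at 146 m is 20.698 m upgradient of the peak.
√(4πDt) = 95.59 m, giving peak height M/(n_e·A·√(4πDt)) = 47.6/(0.45 × 5.76 × 95.59) = 0.1921 kg/m³.
(x−vt)²/(4Dt) = (-20.698)²/(4 × 2.12 × 343) = 0.1473; exp(−0.1473) = 0.8630.
C = 0.1921 × 0.8630 = 0.166 kg/m³.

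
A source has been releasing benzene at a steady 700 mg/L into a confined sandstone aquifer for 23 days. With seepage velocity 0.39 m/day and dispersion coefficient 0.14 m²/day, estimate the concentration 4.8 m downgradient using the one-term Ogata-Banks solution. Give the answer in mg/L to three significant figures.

665 mg/L

For a continuous step input, C/C₀ ≈ ½·erfc((x−vt)/(2√(Dt))).
vt = 0.39 × 23 = 8.97 m and 2√(Dt) = 2√(0.14 × 23) = 3.589 m.
Argument (x−vt)/(2√(Dt)) = (4.8 − 8.97)/3.589 = -1.162; ½·erfc(-1.162) = 0.9498.
C = 700 × 0.9498 = 665 mg/L.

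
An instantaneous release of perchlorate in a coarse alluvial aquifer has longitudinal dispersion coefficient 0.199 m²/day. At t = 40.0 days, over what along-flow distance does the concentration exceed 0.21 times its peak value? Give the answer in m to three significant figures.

14.1 m

The plume is Gaussian with σ = √(2Dt) = √(2 × 0.199 × 40.0) = 3.990 m.
C/C_peak = exp(−Δx²/(2σ²)) = 0.21 ⇒ Δx = σ·√(−2 ln 0.21) = 3.990 × 1.767 = 7.050 m.
Width = 2Δx = 14.1 m.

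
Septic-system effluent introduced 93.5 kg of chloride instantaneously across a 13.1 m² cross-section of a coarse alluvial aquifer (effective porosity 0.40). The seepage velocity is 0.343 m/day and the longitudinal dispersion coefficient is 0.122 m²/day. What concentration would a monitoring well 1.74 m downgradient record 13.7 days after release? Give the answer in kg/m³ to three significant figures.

1.05 kg/m³

For an instantaneous plane source, C(x,t) = M/(n_e·A·√(4πDt)) · exp(−(x−vt)²/(4Dt)), with n_e·A the pore (flow) area.
Plume center vt = 0.343 × 13.7 = 4.6991 m, so the well at 1.74 m is 2.9591 m upgradient of the peak.
√(4πDt) = 4.583 m, giving peak height M/(n_e·A·√(4πDt)) = 93.5/(0.40 × 13.1 × 4.583) = 3.893 kg/m³.
(x−vt)²/(4Dt) = (-2.9591)²/(4 × 0.122 × 13.7) = 1.310; exp(−1.310) = 0.2698.
C = 3.893 × 0.2698 = 1.05 kg/m³.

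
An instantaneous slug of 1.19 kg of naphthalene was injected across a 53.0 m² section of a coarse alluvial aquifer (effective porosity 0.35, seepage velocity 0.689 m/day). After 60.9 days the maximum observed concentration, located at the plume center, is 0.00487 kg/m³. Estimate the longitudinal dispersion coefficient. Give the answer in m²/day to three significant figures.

0.227 m²/day

At the plume center C_max = M/(n_e·A·√(4πDt)), so D = M²/(4πt·(n_e·A·C_max)²).
n_e·A·C_max = 0.35 × 53.0 × 0.00487 = 0.09034 kg/m.
D = 1.19²/(4π × 60.9 × 0.09034²) = 0.227 m²/day.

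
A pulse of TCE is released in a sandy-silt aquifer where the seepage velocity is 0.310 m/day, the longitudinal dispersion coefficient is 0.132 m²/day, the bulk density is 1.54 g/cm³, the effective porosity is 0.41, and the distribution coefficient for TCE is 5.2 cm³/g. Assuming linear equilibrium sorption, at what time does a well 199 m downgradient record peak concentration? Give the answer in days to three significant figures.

Retardation factor R = 1 + ρ_b·K_d/n = 1 + 1.54 × 5.2/0.41 = 20.53.
Sorption retards both mechanisms: v_R = v/R = 0.01510 m/day, D_R = D/R = 0.006430 m²/day.
Peak time from v_R²t² + 2D_R t − x² = 0: t = (√(D_R² + v_R²x²) − D_R)/v_R².
√(D_R² + v_R²x²) = √(0.006430² + 0.01510² × 199²) = 3.005; v_R² = 0.0002280.
t = (3.005 − 0.006430)/0.0002280 = 13200 days.

13200 days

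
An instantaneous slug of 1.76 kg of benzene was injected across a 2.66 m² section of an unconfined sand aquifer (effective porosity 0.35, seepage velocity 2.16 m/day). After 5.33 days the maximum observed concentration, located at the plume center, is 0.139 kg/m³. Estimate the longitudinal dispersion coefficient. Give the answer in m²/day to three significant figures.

At the plume center C_max = M/(n_e·A·√(4πDt)), so D = M²/(4πt·(n_e·A·C_max)²).
n_e·A·C_max = 0.35 × 2.66 × 0.139 = 0.1294 kg/m.
D = 1.76²/(4π × 5.33 × 0.1294²) = 2.76 m²/day.

2.76 m²/day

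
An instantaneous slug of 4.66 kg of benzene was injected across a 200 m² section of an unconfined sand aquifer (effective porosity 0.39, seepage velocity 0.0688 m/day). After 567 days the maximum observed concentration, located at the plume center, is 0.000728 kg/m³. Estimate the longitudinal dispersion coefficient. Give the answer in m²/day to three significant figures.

0.945 m²/day

At the plume center C_max = M/(n_e·A·√(4πDt)), so D = M²/(4πt·(n_e·A·C_max)²).
n_e·A·C_max = 0.39 × 200 × 0.000728 = 0.05678 kg/m.
D = 4.66²/(4π × 567 × 0.05678²) = 0.945 m²/day.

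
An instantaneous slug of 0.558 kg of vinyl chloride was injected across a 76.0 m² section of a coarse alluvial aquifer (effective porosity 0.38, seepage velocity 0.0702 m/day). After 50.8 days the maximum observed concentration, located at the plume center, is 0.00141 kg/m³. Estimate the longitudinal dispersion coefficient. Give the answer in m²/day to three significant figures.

0.294 m²/day

At the plume center C_max = M/(n_e·A·√(4πDt)), so D = M²/(4πt·(n_e·A·C_max)²).
n_e·A·C_max = 0.38 × 76.0 × 0.00141 = 0.04072 kg/m.
D = 0.558²/(4π × 50.8 × 0.04072²) = 0.294 m²/day.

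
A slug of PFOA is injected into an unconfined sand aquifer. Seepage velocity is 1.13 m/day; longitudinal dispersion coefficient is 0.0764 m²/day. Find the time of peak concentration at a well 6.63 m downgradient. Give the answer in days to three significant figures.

For the 1D instantaneous-source solution, setting ∂C/∂t = 0 at fixed x gives v²t² + 2Dt − x² = 0, so t = (√(D² + v²x²) − D)/v².
√(D² + v²x²) = √(0.0764² + 1.13² × 6.63²) = 7.492; v² = 1.2769.
t = (7.492 − 0.0764)/1.2769 = 5.81 days (vs. the pure-advection estimate x/v = 5.87 d).

5.81 days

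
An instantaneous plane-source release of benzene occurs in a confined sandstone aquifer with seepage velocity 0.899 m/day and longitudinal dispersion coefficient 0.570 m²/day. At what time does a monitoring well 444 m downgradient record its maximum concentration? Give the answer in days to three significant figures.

For the 1D instantaneous-source solution, setting ∂C/∂t = 0 at fixed x gives v²t² + 2Dt − x² = 0, so t = (√(D² + v²x²) − D)/v².
√(D² + v²x²) = √(0.570² + 0.899² × 444²) = 399.2; v² = 0.808201.
t = (399.2 − 0.570)/0.808201 = 493 days (vs. the pure-advection estimate x/v = 494 d).

493 days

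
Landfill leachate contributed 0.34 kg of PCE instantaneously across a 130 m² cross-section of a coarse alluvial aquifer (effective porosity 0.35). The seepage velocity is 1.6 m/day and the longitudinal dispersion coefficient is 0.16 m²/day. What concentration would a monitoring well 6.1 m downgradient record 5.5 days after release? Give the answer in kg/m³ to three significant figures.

0.000283 kg/m³

For an instantaneous plane source, C(x,t) = M/(n_e·A·√(4πDt)) · exp(−(x−vt)²/(4Dt)), with n_e·A the pore (flow) area.
Plume center vt = 1.6 × 5.5 = 8.8 m, so the well at 6.1 m is 2.7 m upgradient of the peak.
√(4πDt) = 3.325 m, giving peak height M/(n_e·A·√(4πDt)) = 0.34/(0.35 × 130 × 3.325) = 0.002247 kg/m³.
(x−vt)²/(4Dt) = (-2.7)²/(4 × 0.16 × 5.5) = 2.071; exp(−2.071) = 0.1261.
C = 0.002247 × 0.1261 = 0.000283 kg/m³.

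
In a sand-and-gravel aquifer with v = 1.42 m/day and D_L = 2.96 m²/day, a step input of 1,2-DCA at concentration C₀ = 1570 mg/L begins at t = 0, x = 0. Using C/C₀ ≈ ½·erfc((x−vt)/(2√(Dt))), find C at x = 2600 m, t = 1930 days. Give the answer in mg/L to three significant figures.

For a continuous step input, C/C₀ ≈ ½·erfc((x−vt)/(2√(Dt))).
vt = 1.42 × 1930 = 2740.6 m and 2√(Dt) = 2√(2.96 × 1930) = 151.2 m.
Argument (x−vt)/(2√(Dt)) = (2600 − 2740.6)/151.2 = -0.9299; ½·erfc(-0.9299) = 0.9058.
C = 1570 × 0.9058 = 1420 mg/L.

1420 mg/L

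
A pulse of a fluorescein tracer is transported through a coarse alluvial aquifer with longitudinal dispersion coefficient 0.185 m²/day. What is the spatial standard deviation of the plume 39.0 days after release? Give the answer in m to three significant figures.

3.80 m

Dispersive spreading gives a Gaussian with σ² = 2Dt; advection only shifts the center.
σ = √(2 × 0.185 × 39.0) = 3.80 m.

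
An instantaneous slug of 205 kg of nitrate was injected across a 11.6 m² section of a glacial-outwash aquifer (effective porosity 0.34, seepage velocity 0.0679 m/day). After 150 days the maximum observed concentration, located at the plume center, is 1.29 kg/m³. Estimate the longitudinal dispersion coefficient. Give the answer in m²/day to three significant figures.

At the plume center C_max = M/(n_e·A·√(4πDt)), so D = M²/(4πt·(n_e·A·C_max)²).
n_e·A·C_max = 0.34 × 11.6 × 1.29 = 5.088 kg/m.
D = 205²/(4π × 150 × 5.088²) = 0.861 m²/day.

0.861 m²/day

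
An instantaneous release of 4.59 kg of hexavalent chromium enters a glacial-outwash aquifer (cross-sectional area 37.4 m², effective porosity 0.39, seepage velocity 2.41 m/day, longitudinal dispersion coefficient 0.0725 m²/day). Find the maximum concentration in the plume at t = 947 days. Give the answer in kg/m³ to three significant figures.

0.0107 kg/m³

The peak of an instantaneous 1D plume sits at x = vt; there the Gaussian factor is 1 and C_max = M/(n_e·A·√(4πDt)), where n_e·A is the pore area the mass is dissolved in.
√(4πDt) = √(4π × 0.0725 × 947) = 29.37 m, so C_max = 4.59/(0.39 × 37.4 × 29.37) = 0.0107 kg/m³.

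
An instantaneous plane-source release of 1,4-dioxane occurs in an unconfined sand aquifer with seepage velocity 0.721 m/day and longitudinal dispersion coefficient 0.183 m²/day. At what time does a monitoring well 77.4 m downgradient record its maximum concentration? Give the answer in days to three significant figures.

107 days

For the 1D instantaneous-source solution, setting ∂C/∂t = 0 at fixed x gives v²t² + 2Dt − x² = 0, so t = (√(D² + v²x²) − D)/v².
√(D² + v²x²) = √(0.183² + 0.721² × 77.4²) = 55.81; v² = 0.519841.
t = (55.81 − 0.183)/0.519841 = 107 days (vs. the pure-advection estimate x/v = 107 d).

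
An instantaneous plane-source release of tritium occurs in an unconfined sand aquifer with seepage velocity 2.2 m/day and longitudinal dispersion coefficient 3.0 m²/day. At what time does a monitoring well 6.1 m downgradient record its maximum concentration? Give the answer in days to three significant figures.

For the 1D instantaneous-source solution, setting ∂C/∂t = 0 at fixed x gives v²t² + 2Dt − x² = 0, so t = (√(D² + v²x²) − D)/v².
√(D² + v²x²) = √(3.0² + 2.2² × 6.1²) = 13.75; v² = 4.84.
t = (13.75 − 3.0)/4.84 = 2.22 days (vs. the pure-advection estimate x/v = 2.77 d).

2.22 days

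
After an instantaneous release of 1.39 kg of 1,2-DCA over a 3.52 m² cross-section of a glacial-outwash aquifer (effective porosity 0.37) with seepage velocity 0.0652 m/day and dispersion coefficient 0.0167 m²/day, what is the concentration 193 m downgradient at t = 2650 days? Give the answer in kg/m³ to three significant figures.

0.00449 kg/m³

For an instantaneous plane source, C(x,t) = M/(n_e·A·√(4πDt)) · exp(−(x−vt)²/(4Dt)), with n_e·A the pore (flow) area.
Plume center vt = 0.0652 × 2650 = 172.78 m, so the well at 193 m is 20.22 m downgradient of the peak.
√(4πDt) = 23.58 m, giving peak height M/(n_e·A·√(4πDt)) = 1.39/(0.37 × 3.52 × 23.58) = 0.04526 kg/m³.
(x−vt)²/(4Dt) = (20.22)²/(4 × 0.0167 × 2650) = 2.310; exp(−2.310) = 0.09926.
C = 0.04526 × 0.09926 = 0.00449 kg/m³.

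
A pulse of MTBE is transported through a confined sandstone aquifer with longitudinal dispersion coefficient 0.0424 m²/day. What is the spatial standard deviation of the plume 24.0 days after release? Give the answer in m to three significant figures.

Dispersive spreading gives a Gaussian with σ² = 2Dt; advection only shifts the center.
σ = √(2 × 0.0424 × 24.0) = 1.43 m.

1.43 m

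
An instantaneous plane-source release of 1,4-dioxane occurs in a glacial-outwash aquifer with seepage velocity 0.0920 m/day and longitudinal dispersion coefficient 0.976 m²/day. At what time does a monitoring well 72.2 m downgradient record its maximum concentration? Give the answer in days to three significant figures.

678 days

For the 1D instantaneous-source solution, setting ∂C/∂t = 0 at fixed x gives v²t² + 2Dt − x² = 0, so t = (√(D² + v²x²) − D)/v².
√(D² + v²x²) = √(0.976² + 0.0920² × 72.2²) = 6.714; v² = 0.008464.
t = (6.714 − 0.976)/0.008464 = 678 days (vs. the pure-advection estimate x/v = 785 d).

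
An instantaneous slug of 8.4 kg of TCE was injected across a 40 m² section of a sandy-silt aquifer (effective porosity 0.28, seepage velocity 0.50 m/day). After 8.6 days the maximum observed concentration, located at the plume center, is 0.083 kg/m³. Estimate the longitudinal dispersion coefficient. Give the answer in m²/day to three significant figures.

0.756 m²/day

At the plume center C_max = M/(n_e·A·√(4πDt)), so D = M²/(4πt·(n_e·A·C_max)²).
n_e·A·C_max = 0.28 × 40 × 0.083 = 0.9296 kg/m.
D = 8.4²/(4π × 8.6 × 0.9296²) = 0.756 m²/day.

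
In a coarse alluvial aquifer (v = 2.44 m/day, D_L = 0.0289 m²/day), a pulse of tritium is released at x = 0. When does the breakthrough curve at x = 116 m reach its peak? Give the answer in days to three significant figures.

47.5 days

For the 1D instantaneous-source solution, setting ∂C/∂t = 0 at fixed x gives v²t² + 2Dt − x² = 0, so t = (√(D² + v²x²) − D)/v².
√(D² + v²x²) = √(0.0289² + 2.44² × 116²) = 283.0; v² = 5.9536.
t = (283.0 − 0.0289)/5.9536 = 47.5 days (vs. the pure-advection estimate x/v = 47.5 d).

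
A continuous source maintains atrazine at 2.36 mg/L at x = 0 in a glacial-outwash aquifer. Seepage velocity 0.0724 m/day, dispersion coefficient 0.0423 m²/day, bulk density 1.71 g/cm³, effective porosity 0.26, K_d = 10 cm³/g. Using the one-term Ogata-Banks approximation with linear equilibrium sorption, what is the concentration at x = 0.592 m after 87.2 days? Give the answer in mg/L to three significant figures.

0.159 mg/L

Retardation factor R = 1 + ρ_b·K_d/n = 1 + 1.71 × 10/0.26 = 66.77.
Sorption retards both mechanisms: v_R = v/R = 0.001084 m/day, D_R = D/R = 0.0006335 m²/day.
v_R·t = 0.001084 × 87.2 = 0.0945248 m; 2√(D_R t) = 0.4701 m; argument = (0.592 − 0.0945248)/0.4701 = 1.058.
C = C₀ × ½·erfc(1.058) = 2.36 × 0.06730 = 0.159 mg/L.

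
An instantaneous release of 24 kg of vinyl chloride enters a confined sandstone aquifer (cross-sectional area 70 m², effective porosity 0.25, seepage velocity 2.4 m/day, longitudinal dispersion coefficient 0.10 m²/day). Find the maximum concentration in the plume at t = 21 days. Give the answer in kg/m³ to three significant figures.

0.267 kg/m³

The peak of an instantaneous 1D plume sits at x = vt; there the Gaussian factor is 1 and C_max = M/(n_e·A·√(4πDt)), where n_e·A is the pore area the mass is dissolved in.
√(4πDt) = √(4π × 0.10 × 21) = 5.137 m, so C_max = 24/(0.25 × 70 × 5.137) = 0.267 kg/m³.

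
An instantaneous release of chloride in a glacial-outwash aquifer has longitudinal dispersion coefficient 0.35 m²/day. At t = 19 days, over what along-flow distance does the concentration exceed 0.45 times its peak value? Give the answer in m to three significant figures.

9.22 m

The plume is Gaussian with σ = √(2Dt) = √(2 × 0.35 × 19) = 3.647 m.
C/C_peak = exp(−Δx²/(2σ²)) = 0.45 ⇒ Δx = σ·√(−2 ln 0.45) = 3.647 × 1.264 = 4.610 m.
Width = 2Δx = 9.22 m.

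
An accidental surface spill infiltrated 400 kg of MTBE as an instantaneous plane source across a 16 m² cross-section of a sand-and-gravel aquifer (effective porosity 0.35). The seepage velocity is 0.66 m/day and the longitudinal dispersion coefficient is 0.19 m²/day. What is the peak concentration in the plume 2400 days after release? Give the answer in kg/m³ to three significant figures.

0.944 kg/m³

The peak of an instantaneous 1D plume sits at x = vt; there the Gaussian factor is 1 and C_max = M/(n_e·A·√(4πDt)), where n_e·A is the pore area the mass is dissolved in.
√(4πDt) = √(4π × 0.19 × 2400) = 75.70 m, so C_max = 400/(0.35 × 16 × 75.70) = 0.944 kg/m³.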